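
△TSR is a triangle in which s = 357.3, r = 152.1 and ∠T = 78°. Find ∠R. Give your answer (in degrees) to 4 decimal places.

By the law of cosines, t² = s² + r² − 2·s·r·cos T = 1.282e+05, so t ≈ 358.05.
Law of cosines again: cos R = (t² + s² − r²)/(2·t·s) ≈ 0.90958, so ∠R ≈ 24.55°.

∠R ≈ 24.5520°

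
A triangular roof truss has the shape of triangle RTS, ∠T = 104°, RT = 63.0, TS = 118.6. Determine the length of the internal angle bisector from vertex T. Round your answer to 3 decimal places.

50.662

By the law of cosines, SR² = RT² + TS² − 2·RT·TS·cos T = 21650, so SR ≈ 147.14.
The bisector from T has length 2·RT·TS·cos(∠T/2)/(RT+TS) ≈ 50.662.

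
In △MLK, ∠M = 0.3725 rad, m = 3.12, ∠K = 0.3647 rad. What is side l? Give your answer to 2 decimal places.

The third angle is ∠L = π − ∠K − ∠M = 2.4044 rad.
Law of sines: l = m·sin L/sin M ≈ 5.7627.

5.76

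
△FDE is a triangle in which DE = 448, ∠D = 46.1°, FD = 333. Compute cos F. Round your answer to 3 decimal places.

0.069

By the law of cosines, EF² = FD² + DE² − 2·FD·DE·cos D = 1.047e+05, so EF ≈ 323.58.
Law of cosines again: cos F = (EF² + FD² − DE²)/(2·EF·FD) ≈ 0.06909, so ∠F ≈ 86.04°.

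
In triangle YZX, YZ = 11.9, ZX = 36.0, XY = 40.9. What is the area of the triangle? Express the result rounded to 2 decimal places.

205.97

Semiperimeter s = (36 + 40.9 + 11.9)/2 = 44.4.
Heron's formula: area = √(44.4·8.4·3.5·32.5) ≈ 205.97.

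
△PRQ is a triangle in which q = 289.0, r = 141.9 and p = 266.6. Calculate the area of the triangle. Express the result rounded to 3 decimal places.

Semiperimeter s = (266.6 + 141.9 + 289)/2 = 348.75.
Heron's formula: area = √(348.75·82.15·206.85·59.75) ≈ 18817.

18817.313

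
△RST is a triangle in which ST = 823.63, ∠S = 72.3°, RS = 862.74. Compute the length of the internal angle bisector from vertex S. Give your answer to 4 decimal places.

t_S ≈ 680.4849

By the law of cosines, TR² = RS² + ST² − 2·RS·ST·cos S = 9.9061e+05, so TR ≈ 995.29.
The bisector from S has length 2·RS·ST·cos(∠S/2)/(RS+ST) ≈ 680.48.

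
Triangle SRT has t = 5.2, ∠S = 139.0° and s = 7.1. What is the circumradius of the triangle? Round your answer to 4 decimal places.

5.4111

Law of sines: sin T = t·sin S/s ≈ 0.48049.
Since s ≥ t, only the acute value applies: ∠T ≈ 28.72°.
Then ∠R = 180° − ∠S − ∠T ≈ 12.28°.
Law of sines gives r = s·sin R/sin S ≈ 2.3022.
Circumradius = s/(2 sin S) ≈ 5.4111.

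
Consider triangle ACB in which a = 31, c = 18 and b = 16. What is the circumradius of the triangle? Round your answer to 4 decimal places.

By the law of cosines, cos A = (c² + b² − a²) / (2·c·b) ≈ -0.66146, so ∠A ≈ 2.294 rad.
Circumradius = a/(2 sin A) ≈ 20.667.

R ≈ 20.6672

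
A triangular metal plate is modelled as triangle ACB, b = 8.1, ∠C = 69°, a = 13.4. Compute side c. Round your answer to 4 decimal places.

By the law of cosines, c² = b² + a² − 2·b·a·cos C = 167.38, so c ≈ 12.937.

12.9374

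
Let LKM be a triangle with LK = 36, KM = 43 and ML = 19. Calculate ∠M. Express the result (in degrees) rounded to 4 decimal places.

55.9882

By the law of cosines, cos M = (KM² + ML² − LK²) / (2·KM·ML) ≈ 0.55936, so ∠M ≈ 55.99°.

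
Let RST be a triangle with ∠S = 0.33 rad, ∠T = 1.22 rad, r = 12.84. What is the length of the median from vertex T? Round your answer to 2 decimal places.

The third angle is ∠R = π − ∠S − ∠T = 1.592 rad.
Law of sines: s = r·sin S/sin R ≈ 4.1616.
Law of sines: t = r·sin T/sin R ≈ 12.061.
Median from T: ½√(2·r² + 2·s² − t²) ≈ 7.3978.

m_T ≈ 7.40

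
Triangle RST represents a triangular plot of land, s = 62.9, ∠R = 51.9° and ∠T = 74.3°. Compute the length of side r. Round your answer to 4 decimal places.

61.3391

The third angle is ∠S = 180° − ∠T − ∠R = 53.80°.
Law of sines: r = s·sin R/sin S ≈ 61.339.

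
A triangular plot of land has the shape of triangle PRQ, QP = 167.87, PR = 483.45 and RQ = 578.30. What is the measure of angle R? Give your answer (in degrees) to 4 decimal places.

By the law of cosines, cos R = (PR² + RQ² − QP²) / (2·PR·RQ) ≈ 0.96569, so ∠R ≈ 15.05°.

∠R ≈ 15.0518°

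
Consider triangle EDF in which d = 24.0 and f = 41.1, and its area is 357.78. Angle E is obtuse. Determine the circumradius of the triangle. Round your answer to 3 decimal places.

From area = ½·d·f·sin E, we get sin E = 2·area/(d·f) ≈ 0.72543.
Taking the obtuse solution, ∠E ≈ 2.330 rad.
Law of cosines then gives e ≈ 60.192.
Circumradius = e/(2 sin E) ≈ 41.487.

41.487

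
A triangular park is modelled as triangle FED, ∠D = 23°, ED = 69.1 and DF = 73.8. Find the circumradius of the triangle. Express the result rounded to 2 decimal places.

By the law of cosines, FE² = ED² + DF² − 2·ED·DF·cos D = 832.87, so FE ≈ 28.86.
Area = ½·ED·DF·sin D ≈ 996.28.
Circumradius = FE/(2 sin D) ≈ 36.93.

36.93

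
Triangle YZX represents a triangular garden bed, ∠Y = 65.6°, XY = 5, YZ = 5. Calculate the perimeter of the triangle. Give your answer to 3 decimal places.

15.417

By the law of cosines, ZX² = XY² + YZ² − 2·XY·YZ·cos Y = 29.345, so ZX ≈ 5.4171.
Semiperimeter s = (5.4171+5+5)/2 = 7.7085.
Perimeter = 5.4171 + 5 + 5 = 15.417.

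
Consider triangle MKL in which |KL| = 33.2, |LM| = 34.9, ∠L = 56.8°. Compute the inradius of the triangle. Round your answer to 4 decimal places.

r ≈ 9.6448

By the law of cosines, |MK|² = |KL|² + |LM|² − 2·|KL|·|LM|·cos L = 1051.3, so |MK| ≈ 32.425.
Area = ½·|KL|·|LM|·sin L ≈ 484.77.
Semiperimeter s = (33.2+34.9+32.425)/2 = 50.262.
Inradius = area/s = 484.77/50.262 ≈ 9.6448.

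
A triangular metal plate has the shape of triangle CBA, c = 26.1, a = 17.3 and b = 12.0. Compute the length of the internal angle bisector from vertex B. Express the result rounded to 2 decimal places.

20.42

By the law of cosines, cos B = (a² + c² − b²) / (2·a·c) ≈ 0.92630, so ∠B ≈ 22.14°.
The bisector from B has length 2·a·c·cos(∠B/2)/(a+c) ≈ 20.421.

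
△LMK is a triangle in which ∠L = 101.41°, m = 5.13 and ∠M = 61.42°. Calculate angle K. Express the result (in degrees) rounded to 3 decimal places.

The third angle is ∠K = 180° − ∠L − ∠M = 17.17°.

∠K ≈ 17.170°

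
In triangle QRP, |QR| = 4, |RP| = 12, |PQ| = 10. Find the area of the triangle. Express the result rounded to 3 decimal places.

18.735

Semiperimeter s = (12 + 10 + 4)/2 = 13.
Heron's formula: area = √(13·1·3·9) ≈ 18.735.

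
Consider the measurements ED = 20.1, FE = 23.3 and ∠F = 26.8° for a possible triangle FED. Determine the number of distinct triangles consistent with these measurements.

2

FE·sin F = 23.3·sin(26.8°) ≈ 10.51.
Since FE sin F < ED < FE (10.51 < 20.1 < 23.3), two triangles exist.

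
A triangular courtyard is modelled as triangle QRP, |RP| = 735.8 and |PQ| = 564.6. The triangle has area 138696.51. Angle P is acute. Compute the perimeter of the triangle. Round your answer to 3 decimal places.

1791.998

From area = ½·|RP|·|PQ|·sin P, we get sin P = 2·area/(|RP|·|PQ|) ≈ 0.66772.
Taking the acute solution, ∠P ≈ 41.89°.
Law of cosines then gives |QR| ≈ 491.6.
Perimeter = 735.8 + 564.6 + 491.6 = 1792.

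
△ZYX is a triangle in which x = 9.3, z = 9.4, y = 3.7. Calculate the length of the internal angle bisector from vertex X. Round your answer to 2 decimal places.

4.15

By the law of cosines, cos X = (z² + y² − x²) / (2·z·y) ≈ 0.22369, so ∠X ≈ 77.07°.
The bisector from X has length 2·z·y·cos(∠X/2)/(z+y) ≈ 4.1535.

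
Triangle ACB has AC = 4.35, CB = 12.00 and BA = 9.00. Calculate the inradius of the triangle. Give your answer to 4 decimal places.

r ≈ 1.2764

Semiperimeter s = (12 + 9 + 4.35)/2 = 12.675.
Heron's formula: area = √(12.675·0.675·3.675·8.325) ≈ 16.179.
Inradius = area/s = 16.179/12.675 ≈ 1.2764.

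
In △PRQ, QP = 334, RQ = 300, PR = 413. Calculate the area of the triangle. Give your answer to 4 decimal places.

Semiperimeter s = (300 + 334 + 413)/2 = 523.5.
Heron's formula: area = √(523.5·223.5·189.5·110.5) ≈ 49497.

49497.4531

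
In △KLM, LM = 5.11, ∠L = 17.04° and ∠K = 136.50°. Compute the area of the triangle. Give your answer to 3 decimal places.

area ≈ 2.477

The third angle is ∠M = 180° − ∠K − ∠L = 26.46°.
Law of sines: MK = LM·sin L/sin K ≈ 2.1754.
Law of sines: KL = LM·sin M/sin K ≈ 3.3077.
Area = ½·LM·MK·sin M ≈ 2.4765.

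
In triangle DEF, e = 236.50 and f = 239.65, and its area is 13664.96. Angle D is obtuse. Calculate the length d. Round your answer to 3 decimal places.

461.161

From area = ½·e·f·sin D, we get sin D = 2·area/(e·f) ≈ 0.48220.
Taking the obtuse solution, ∠D ≈ 151.17°.
Law of cosines then gives d ≈ 461.16.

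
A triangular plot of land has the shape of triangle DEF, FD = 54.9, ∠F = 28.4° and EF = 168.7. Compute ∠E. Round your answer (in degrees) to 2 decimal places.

∠E ≈ 12.24°

By the law of cosines, DE² = EF² + FD² − 2·EF·FD·cos F = 15180, so DE ≈ 123.21.
Law of cosines again: cos E = (DE² + EF² − FD²)/(2·DE·EF) ≈ 0.97728, so ∠E ≈ 12.24°.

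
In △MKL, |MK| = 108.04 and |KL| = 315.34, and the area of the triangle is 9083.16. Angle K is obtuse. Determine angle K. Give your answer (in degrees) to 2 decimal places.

From area = ½·|MK|·|KL|·sin K, we get sin K = 2·area/(|MK|·|KL|) ≈ 0.53322.
Taking the obtuse solution, ∠K ≈ 147.78°.

∠K ≈ 147.78°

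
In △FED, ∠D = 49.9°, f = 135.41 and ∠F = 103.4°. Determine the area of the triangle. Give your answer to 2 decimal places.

The third angle is ∠E = 180° − ∠D − ∠F = 26.70°.
Law of sines: e = f·sin E/sin F ≈ 62.545.
Law of sines: d = f·sin D/sin F ≈ 106.48.
Area = ½·f·e·sin D ≈ 3239.1.

3239.14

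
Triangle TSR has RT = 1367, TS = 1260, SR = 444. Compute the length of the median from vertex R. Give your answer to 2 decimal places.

Median from R: ½√(2·SR² + 2·RT² − TS²) ≈ 797.5.

797.50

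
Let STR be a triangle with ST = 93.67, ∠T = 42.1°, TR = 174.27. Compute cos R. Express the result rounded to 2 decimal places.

cos R ≈ 0.86

By the law of cosines, RS² = ST² + TR² − 2·ST·TR·cos T = 14920, so RS ≈ 122.15.
Law of cosines again: cos R = (TR² + RS² − ST²)/(2·TR·RS) ≈ 0.85772, so ∠R ≈ 30.94°.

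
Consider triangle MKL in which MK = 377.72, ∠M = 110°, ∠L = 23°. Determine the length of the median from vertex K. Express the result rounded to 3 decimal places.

The third angle is ∠K = 180° − ∠L − ∠M = 47.00°.
Law of sines: KL = MK·sin M/sin L ≈ 908.4.
Law of sines: LM = MK·sin K/sin L ≈ 707.
Median from K: ½√(2·MK² + 2·KL² − LM²) ≈ 599.14.

599.141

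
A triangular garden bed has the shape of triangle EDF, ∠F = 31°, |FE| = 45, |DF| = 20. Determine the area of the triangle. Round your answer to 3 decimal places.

area ≈ 231.767

Area = ½·|DF|·|FE|·sin F ≈ 231.77.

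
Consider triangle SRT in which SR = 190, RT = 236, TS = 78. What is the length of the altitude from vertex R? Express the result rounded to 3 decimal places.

Semiperimeter s = (236 + 78 + 190)/2 = 252.
Heron's formula: area = √(252·16·174·62) ≈ 6595.2.
The altitude from R has length 2·area/TS ≈ 169.11.

169.109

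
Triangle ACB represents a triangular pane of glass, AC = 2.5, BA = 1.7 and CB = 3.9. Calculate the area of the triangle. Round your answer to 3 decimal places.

Semiperimeter s = (3.9 + 1.7 + 2.5)/2 = 4.05.
Heron's formula: area = √(4.05·0.15·2.35·1.55) ≈ 1.4876.

area ≈ 1.488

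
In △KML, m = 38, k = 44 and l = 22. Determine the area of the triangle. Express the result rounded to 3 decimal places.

Semiperimeter s = (44 + 38 + 22)/2 = 52.
Heron's formula: area = √(52·8·14·30) ≈ 418.

417.995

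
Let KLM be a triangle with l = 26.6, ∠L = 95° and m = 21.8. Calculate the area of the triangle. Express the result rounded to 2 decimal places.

146.16

Law of sines: sin M = m·sin L/l ≈ 0.81643.
Since l ≥ m, only the acute value applies: ∠M ≈ 54.73°.
Then ∠K = 180° − ∠L − ∠M ≈ 30.27°.
Law of sines gives k = l·sin K/sin L ≈ 13.46.
Area = ½·l·m·sin K ≈ 146.16.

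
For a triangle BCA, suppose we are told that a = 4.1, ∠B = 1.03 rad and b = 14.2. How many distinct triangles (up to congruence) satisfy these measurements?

1

a·sin B = 4.1·sin(1.03 rad) ≈ 3.515.
Since b ≥ a, exactly one triangle exists.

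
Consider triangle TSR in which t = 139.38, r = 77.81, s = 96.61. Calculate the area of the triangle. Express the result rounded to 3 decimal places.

Semiperimeter p = (139.38 + 96.61 + 77.81)/2 = 156.9.
Heron's formula: area = √(156.9·17.52·60.29·79.09) ≈ 3620.4.

3620.445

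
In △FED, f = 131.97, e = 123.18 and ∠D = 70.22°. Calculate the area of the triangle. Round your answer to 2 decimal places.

area ≈ 7648.47

Area = ½·f·e·sin D ≈ 7648.5.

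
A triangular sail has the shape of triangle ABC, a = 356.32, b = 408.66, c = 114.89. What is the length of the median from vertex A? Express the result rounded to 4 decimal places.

241.5789

Median from A: ½√(2·b² + 2·c² − a²) ≈ 241.58.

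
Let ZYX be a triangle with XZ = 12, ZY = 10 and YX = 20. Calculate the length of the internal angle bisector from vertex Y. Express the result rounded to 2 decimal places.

By the law of cosines, cos Y = (ZY² + YX² − XZ²) / (2·ZY·YX) ≈ 0.89000, so ∠Y ≈ 27.13°.
The bisector from Y has length 2·ZY·YX·cos(∠Y/2)/(ZY+YX) ≈ 12.961.

12.96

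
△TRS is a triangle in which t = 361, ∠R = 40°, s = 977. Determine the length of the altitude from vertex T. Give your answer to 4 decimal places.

By the law of cosines, r² = s² + t² − 2·s·t·cos R = 5.4449e+05, so r ≈ 737.89.
Area = ½·s·t·sin R ≈ 1.1335e+05.
The altitude from T has length 2·area/t ≈ 628.

h_T ≈ 628.0035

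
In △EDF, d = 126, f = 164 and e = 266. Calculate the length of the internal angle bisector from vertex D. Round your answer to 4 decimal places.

t_D ≈ 199.6956

By the law of cosines, cos D = (f² + e² − d²) / (2·f·e) ≈ 0.93728, so ∠D ≈ 20.40°.
The bisector from D has length 2·f·e·cos(∠D/2)/(f+e) ≈ 199.7.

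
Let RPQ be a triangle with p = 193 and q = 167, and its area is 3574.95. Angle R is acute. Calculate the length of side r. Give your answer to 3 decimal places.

47.771

From area = ½·p·q·sin R, we get sin R = 2·area/(p·q) ≈ 0.22183.
Taking the acute solution, ∠R ≈ 12.82°.
Law of cosines then gives r ≈ 47.771.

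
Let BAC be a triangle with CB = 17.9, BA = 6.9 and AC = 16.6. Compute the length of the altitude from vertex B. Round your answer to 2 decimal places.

Semiperimeter s = (16.6 + 17.9 + 6.9)/2 = 20.7.
Heron's formula: area = √(20.7·4.1·2.8·13.8) ≈ 57.266.
The altitude from B has length 2·area/AC ≈ 6.8995.

h_B ≈ 6.90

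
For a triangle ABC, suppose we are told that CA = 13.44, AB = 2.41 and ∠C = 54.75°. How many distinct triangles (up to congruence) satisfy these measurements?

0

CA·sin C = 13.44·sin(54.75°) ≈ 10.98.
Since AB = 2.41 < 10.98 = CA sin C, no triangle exists.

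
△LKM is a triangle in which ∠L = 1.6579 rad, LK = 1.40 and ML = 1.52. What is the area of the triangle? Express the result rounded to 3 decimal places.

area ≈ 1.060

Area = ½·ML·LK·sin L ≈ 1.06.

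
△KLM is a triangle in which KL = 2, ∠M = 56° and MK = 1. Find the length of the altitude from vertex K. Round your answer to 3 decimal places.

Law of sines: sin L = MK·sin M/KL ≈ 0.41452.
Since KL ≥ MK, only the acute value applies: ∠L ≈ 24.49°.
Then ∠K = 180° − ∠M − ∠L ≈ 99.51°.
Law of sines gives LM = KL·sin K/sin M ≈ 2.3793.
Area = ½·KL·MK·sin K ≈ 0.98625.
The altitude from K has length 2·area/LM ≈ 0.82904.

0.829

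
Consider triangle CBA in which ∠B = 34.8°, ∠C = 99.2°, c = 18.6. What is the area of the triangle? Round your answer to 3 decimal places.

The third angle is ∠A = 180° − ∠C − ∠B = 46.00°.
Law of sines: b = c·sin B/sin C ≈ 10.754.
Law of sines: a = c·sin A/sin C ≈ 13.554.
Area = ½·c·b·sin A ≈ 71.94.

area ≈ 71.940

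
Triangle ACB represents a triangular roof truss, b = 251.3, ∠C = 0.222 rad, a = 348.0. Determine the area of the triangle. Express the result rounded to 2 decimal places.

9627.68

Area = ½·b·a·sin C ≈ 9627.7.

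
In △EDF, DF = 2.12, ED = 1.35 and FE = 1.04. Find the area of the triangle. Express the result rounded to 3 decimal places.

Semiperimeter s = (2.12 + 1.04 + 1.35)/2 = 2.255.
Heron's formula: area = √(2.255·0.135·1.215·0.905) ≈ 0.57857.

0.579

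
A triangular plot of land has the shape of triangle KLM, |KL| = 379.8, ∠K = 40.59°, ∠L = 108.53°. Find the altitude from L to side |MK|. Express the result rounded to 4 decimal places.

h_L ≈ 247.1137

The third angle is ∠M = 180° − ∠K − ∠L = 30.88°.
Law of sines: |LM| = |KL|·sin K/sin M ≈ 481.48.
Law of sines: |MK| = |KL|·sin L/sin M ≈ 701.64.
Area = ½·|KL|·|LM|·sin L ≈ 86692.
The altitude from L has length 2·area/|MK| ≈ 247.11.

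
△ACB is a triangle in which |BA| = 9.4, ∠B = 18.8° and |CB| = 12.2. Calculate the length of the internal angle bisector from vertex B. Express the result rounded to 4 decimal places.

By the law of cosines, |AC|² = |CB|² + |BA|² − 2·|CB|·|BA|·cos B = 20.077, so |AC| ≈ 4.4807.
The bisector from B has length 2·|CB|·|BA|·cos(∠B/2)/(|CB|+|BA|) ≈ 10.476.

10.4759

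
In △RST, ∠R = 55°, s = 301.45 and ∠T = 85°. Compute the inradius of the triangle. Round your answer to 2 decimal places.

100.07

The third angle is ∠S = 180° − ∠T − ∠R = 40.00°.
Law of sines: r = s·sin R/sin S ≈ 384.16.
Law of sines: t = s·sin T/sin S ≈ 467.19.
Area = ½·s·r·sin T ≈ 57682.
Semiperimeter p = (384.16+301.45+467.19)/2 = 576.4.
Inradius = area/p = 57682/576.4 ≈ 100.07.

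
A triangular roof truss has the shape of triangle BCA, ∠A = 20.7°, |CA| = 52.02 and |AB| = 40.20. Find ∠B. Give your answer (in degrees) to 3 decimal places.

By the law of cosines, |BC|² = |CA|² + |AB|² − 2·|CA|·|AB|·cos A = 409.71, so |BC| ≈ 20.241.
Law of cosines again: cos B = (|AB|² + |BC|² − |CA|²)/(2·|AB|·|BC|) ≈ -0.41805, so ∠B ≈ 114.71°.

114.711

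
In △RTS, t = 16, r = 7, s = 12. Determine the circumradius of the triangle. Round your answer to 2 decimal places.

By the law of cosines, cos R = (t² + s² − r²) / (2·t·s) ≈ 0.91406, so ∠R ≈ 23.93°.
Circumradius = r/(2 sin R) ≈ 8.6298.

8.63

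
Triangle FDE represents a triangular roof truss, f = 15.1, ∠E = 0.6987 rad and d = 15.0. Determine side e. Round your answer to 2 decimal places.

By the law of cosines, e² = f² + d² − 2·f·d·cos E = 106.16, so e ≈ 10.303.

10.30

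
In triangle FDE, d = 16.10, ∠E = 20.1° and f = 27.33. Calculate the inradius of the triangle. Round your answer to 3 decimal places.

r ≈ 2.661

By the law of cosines, e² = f² + d² − 2·f·d·cos E = 179.71, so e ≈ 13.406.
Area = ½·f·d·sin E ≈ 75.607.
Semiperimeter s = (27.33+16.1+13.406)/2 = 28.418.
Inradius = area/s = 75.607/28.418 ≈ 2.6606.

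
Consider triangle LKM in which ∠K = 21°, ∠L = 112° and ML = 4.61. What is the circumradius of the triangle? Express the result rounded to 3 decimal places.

The third angle is ∠M = 180° − ∠L − ∠K = 47.00°.
Law of sines: KM = ML·sin L/sin K ≈ 11.927.
Law of sines: LK = ML·sin M/sin K ≈ 9.408.
Circumradius = ML/(2 sin K) ≈ 6.4319.

6.432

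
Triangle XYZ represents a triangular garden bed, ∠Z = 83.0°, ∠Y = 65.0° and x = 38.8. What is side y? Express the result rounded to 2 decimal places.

The third angle is ∠X = 180° − ∠Y − ∠Z = 32.00°.
Law of sines: y = x·sin Y/sin X ≈ 66.359.

66.36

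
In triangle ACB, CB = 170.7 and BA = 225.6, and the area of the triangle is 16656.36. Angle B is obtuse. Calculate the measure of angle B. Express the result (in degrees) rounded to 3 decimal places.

∠B ≈ 120.112°

From area = ½·CB·BA·sin B, we get sin B = 2·area/(CB·BA) ≈ 0.86504.
Taking the obtuse solution, ∠B ≈ 120.11°.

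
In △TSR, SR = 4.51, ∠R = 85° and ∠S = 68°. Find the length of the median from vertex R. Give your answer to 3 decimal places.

The third angle is ∠T = 180° − ∠S − ∠R = 27.00°.
Law of sines: RT = SR·sin S/sin T ≈ 9.2108.
Law of sines: TS = SR·sin R/sin T ≈ 9.8963.
Median from R: ½√(2·SR² + 2·RT² − TS²) ≈ 5.3014.

5.301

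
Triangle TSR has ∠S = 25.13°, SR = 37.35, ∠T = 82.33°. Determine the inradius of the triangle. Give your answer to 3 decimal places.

r ≈ 6.385

The third angle is ∠R = 180° − ∠T − ∠S = 72.54°.
Law of sines: RT = SR·sin S/sin T ≈ 16.005.
Law of sines: TS = SR·sin R/sin T ≈ 35.951.
Area = ½·SR·RT·sin R ≈ 285.12.
Semiperimeter s = (37.35+16.005+35.951)/2 = 44.653.
Inradius = area/s = 285.12/44.653 ≈ 6.3852.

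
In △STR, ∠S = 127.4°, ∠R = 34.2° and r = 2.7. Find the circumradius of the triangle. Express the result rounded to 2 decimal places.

2.40

The third angle is ∠T = 180° − ∠R − ∠S = 18.40°.
Law of sines: s = r·sin S/sin R ≈ 3.816.
Law of sines: t = r·sin T/sin R ≈ 1.5162.
Circumradius = r/(2 sin R) ≈ 2.4018.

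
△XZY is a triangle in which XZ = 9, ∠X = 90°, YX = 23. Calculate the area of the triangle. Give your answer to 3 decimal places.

Area = ½·YX·XZ·sin X ≈ 103.5.

area ≈ 103.500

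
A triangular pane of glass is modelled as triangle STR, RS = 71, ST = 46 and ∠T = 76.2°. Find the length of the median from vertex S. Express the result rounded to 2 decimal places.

49.84

Law of sines: sin R = ST·sin T/RS ≈ 0.62919.
Since RS ≥ ST, only the acute value applies: ∠R ≈ 38.99°.
Then ∠S = 180° − ∠T − ∠R ≈ 64.81°.
Law of sines gives TR = RS·sin S/sin T ≈ 66.158.
Median from S: ½√(2·RS² + 2·ST² − TR²) ≈ 49.843.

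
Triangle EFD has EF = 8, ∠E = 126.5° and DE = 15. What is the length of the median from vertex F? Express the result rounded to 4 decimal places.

m_F ≈ 13.8430

By the law of cosines, FD² = DE² + EF² − 2·DE·EF·cos E = 431.76, so FD ≈ 20.779.
Median from F: ½√(2·EF² + 2·FD² − DE²) ≈ 13.843.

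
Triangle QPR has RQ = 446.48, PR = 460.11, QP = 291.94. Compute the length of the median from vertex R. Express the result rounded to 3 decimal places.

Median from R: ½√(2·PR² + 2·RQ² − QP²) ≈ 429.2.

m_R ≈ 429.203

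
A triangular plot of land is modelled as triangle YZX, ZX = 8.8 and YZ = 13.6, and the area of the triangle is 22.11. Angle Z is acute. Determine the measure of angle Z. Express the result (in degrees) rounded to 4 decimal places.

21.6839

From area = ½·YZ·ZX·sin Z, we get sin Z = 2·area/(YZ·ZX) ≈ 0.36949.
Taking the acute solution, ∠Z ≈ 21.68°.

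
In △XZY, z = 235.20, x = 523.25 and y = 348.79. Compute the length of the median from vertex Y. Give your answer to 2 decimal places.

m_Y ≈ 366.25

Median from Y: ½√(2·x² + 2·z² − y²) ≈ 366.25.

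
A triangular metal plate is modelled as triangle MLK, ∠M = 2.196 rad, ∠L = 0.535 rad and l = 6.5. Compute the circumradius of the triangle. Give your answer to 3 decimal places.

The third angle is ∠K = π − ∠M − ∠L = 0.411 rad.
Law of sines: m = l·sin M/sin L ≈ 10.338.
Law of sines: k = l·sin K/sin L ≈ 5.0888.
Circumradius = l/(2 sin L) ≈ 6.3745.

R ≈ 6.375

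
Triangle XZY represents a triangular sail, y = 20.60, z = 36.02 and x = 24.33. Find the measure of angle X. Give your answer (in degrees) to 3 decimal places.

By the law of cosines, cos X = (z² + y² − x²) / (2·z·y) ≈ 0.76134, so ∠X ≈ 40.42°.

∠X ≈ 40.417°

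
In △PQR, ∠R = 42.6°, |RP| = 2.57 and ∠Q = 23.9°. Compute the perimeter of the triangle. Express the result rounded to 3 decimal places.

The third angle is ∠P = 180° − ∠Q − ∠R = 113.50°.
Law of sines: |QR| = |RP|·sin P/sin Q ≈ 5.8173.
Law of sines: |PQ| = |RP|·sin R/sin Q ≈ 4.2937.
Semiperimeter s = (5.8173+2.57+4.2937)/2 = 6.3405.
Perimeter = 5.8173 + 2.57 + 4.2937 = 12.681.

12.681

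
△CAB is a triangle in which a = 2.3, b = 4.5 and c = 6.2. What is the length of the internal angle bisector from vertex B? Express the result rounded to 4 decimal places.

3.2036

By the law of cosines, cos B = (c² + a² − b²) / (2·c·a) ≈ 0.82328, so ∠B ≈ 0.604 rad.
The bisector from B has length 2·c·a·cos(∠B/2)/(c+a) ≈ 3.2036.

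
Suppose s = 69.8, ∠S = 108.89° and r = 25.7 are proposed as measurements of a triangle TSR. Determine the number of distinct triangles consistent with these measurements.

r·sin S = 25.7·sin(108.89°) ≈ 24.32.
Since ∠S is not acute, a triangle exists only if s > r; here s > r, so there is exactly one triangle.

1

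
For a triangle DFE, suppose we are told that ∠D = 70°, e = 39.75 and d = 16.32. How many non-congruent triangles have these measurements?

e·sin D = 39.75·sin(70°) ≈ 37.35.
Since d = 16.32 < 37.35 = e sin D, no triangle exists.

0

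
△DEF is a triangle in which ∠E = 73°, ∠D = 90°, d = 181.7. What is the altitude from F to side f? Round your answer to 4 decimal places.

h_F ≈ 173.7606

The third angle is ∠F = 180° − ∠D − ∠E = 17.00°.
Law of sines: e = d·sin E/sin D ≈ 173.76.
Law of sines: f = d·sin F/sin D ≈ 53.124.
Area = ½·d·e·sin F ≈ 4615.4.
The altitude from F has length 2·area/f ≈ 173.76.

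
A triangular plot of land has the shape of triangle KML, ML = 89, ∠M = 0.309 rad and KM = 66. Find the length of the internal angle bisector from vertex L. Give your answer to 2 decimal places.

By the law of cosines, LK² = KM² + ML² − 2·KM·ML·cos M = 1085.4, so LK ≈ 32.946.
Law of cosines again: cos L = (ML² + LK² − KM²)/(2·ML·LK) ≈ 0.79300, so ∠L ≈ 0.655 rad.
The bisector from L has length 2·ML·LK·cos(∠L/2)/(ML+LK) ≈ 45.533.

t_L ≈ 45.53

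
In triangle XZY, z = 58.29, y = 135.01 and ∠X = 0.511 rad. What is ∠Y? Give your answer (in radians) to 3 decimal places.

2.304

By the law of cosines, x² = z² + y² − 2·z·y·cos X = 7896.6, so x ≈ 88.863.
Law of cosines again: cos Y = (x² + z² − y²)/(2·x·z) ≈ -0.66927, so ∠Y ≈ 2.304 rad.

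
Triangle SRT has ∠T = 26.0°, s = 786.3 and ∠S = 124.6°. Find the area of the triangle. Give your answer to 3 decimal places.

The third angle is ∠R = 180° − ∠T − ∠S = 29.40°.
Law of sines: r = s·sin R/sin S ≈ 468.94.
Law of sines: t = s·sin T/sin S ≈ 418.75.
Area = ½·s·r·sin T ≈ 80819.

area ≈ 80818.927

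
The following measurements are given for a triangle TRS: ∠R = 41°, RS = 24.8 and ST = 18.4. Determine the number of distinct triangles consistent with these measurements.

RS·sin R = 24.8·sin(41°) ≈ 16.27.
Since RS sin R < ST < RS (16.27 < 18.4 < 24.8), two triangles exist.

2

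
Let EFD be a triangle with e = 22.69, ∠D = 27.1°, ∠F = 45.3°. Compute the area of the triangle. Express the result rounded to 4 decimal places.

area ≈ 87.4455

The third angle is ∠E = 180° − ∠F − ∠D = 107.60°.
Law of sines: f = e·sin F/sin E ≈ 16.92.
Law of sines: d = e·sin D/sin E ≈ 10.844.
Area = ½·e·f·sin D ≈ 87.446.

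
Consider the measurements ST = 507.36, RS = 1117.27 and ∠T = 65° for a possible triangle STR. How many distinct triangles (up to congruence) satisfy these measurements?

1

ST·sin T = 507.36·sin(65°) ≈ 459.8.
Since RS ≥ ST, exactly one triangle exists.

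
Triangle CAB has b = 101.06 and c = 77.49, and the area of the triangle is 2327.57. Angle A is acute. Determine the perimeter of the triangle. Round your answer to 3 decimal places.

238.743

From area = ½·b·c·sin A, we get sin A = 2·area/(b·c) ≈ 0.59444.
Taking the acute solution, ∠A ≈ 36.47°.
Law of cosines then gives a ≈ 60.193.
Perimeter = 77.49 + 60.193 + 101.06 = 238.74.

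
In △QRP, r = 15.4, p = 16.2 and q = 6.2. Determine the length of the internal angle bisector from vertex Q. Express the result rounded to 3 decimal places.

By the law of cosines, cos Q = (r² + p² − q²) / (2·r·p) ≈ 0.92424, so ∠Q ≈ 22.45°.
The bisector from Q has length 2·r·p·cos(∠Q/2)/(r+p) ≈ 15.488.

t_Q ≈ 15.488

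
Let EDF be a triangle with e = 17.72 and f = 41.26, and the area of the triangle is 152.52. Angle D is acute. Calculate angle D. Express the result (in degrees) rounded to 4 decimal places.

24.6591

From area = ½·f·e·sin D, we get sin D = 2·area/(f·e) ≈ 0.41722.
Taking the acute solution, ∠D ≈ 24.66°.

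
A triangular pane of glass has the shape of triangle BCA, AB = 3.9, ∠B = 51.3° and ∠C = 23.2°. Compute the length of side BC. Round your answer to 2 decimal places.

9.54

The third angle is ∠A = 180° − ∠B − ∠C = 105.50°.
Law of sines: BC = AB·sin A/sin C ≈ 9.5399.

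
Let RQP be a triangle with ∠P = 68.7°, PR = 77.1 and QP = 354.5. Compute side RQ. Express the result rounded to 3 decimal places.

334.302

By the law of cosines, RQ² = QP² + PR² − 2·QP·PR·cos P = 1.1176e+05, so RQ ≈ 334.3.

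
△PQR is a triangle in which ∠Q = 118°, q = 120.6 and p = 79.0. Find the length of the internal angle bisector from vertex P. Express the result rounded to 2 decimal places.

Law of sines: sin P = p·sin Q/q ≈ 0.57838.
Since q ≥ p, only the acute value applies: ∠P ≈ 35.34°.
Then ∠R = 180° − ∠Q − ∠P ≈ 26.66°.
Law of sines gives r = q·sin R/sin Q ≈ 61.293.
The bisector from P has length 2·q·r·cos(∠P/2)/(q+r) ≈ 77.444.

77.44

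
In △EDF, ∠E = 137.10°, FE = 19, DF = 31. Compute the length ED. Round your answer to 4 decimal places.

14.2547

Law of sines: sin D = FE·sin E/DF ≈ 0.41722.
Since DF ≥ FE, only the acute value applies: ∠D ≈ 24.66°.
Then ∠F = 180° − ∠E − ∠D ≈ 18.24°.
Law of sines gives ED = DF·sin F/sin E ≈ 14.255.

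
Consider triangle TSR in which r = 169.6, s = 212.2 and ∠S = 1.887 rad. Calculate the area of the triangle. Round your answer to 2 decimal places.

Law of sines: sin R = r·sin S/s ≈ 0.75962.
Since s ≥ r, only the acute value applies: ∠R ≈ 0.863 rad.
Then ∠T = π − ∠S − ∠R ≈ 0.392 rad.
Law of sines gives t = s·sin T/sin S ≈ 85.269.
Area = ½·s·r·sin T ≈ 6872.3.

area ≈ 6872.29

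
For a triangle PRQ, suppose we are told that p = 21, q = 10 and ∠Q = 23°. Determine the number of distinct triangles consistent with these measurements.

2

p·sin Q = 21·sin(23°) ≈ 8.205.
Since p sin Q < q < p (8.205 < 10 < 21), two triangles exist.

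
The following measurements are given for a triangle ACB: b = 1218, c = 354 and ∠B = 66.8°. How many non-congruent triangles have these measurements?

1

c·sin B = 354·sin(66.8°) ≈ 325.4.
Since b ≥ c, exactly one triangle exists.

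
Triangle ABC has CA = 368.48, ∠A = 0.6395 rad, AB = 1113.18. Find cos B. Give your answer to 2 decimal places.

cos B ≈ 0.97

By the law of cosines, BC² = CA² + AB² − 2·CA·AB·cos A = 7.1669e+05, so BC ≈ 846.57.
Law of cosines again: cos B = (AB² + BC² − CA²)/(2·AB·BC) ≈ 0.96567, so ∠B ≈ 0.2628 rad.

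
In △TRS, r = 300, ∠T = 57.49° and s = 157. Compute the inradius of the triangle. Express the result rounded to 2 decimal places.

55.94

By the law of cosines, t² = r² + s² − 2·r·s·cos T = 64022, so t ≈ 253.02.
Area = ½·r·s·sin T ≈ 19860.
Semiperimeter p = (253.02+300+157)/2 = 355.01.
Inradius = area/p = 19860/355.01 ≈ 55.941.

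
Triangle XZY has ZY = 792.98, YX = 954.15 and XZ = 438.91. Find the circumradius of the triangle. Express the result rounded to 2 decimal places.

R ≈ 481.02

By the law of cosines, cos X = (YX² + XZ² − ZY²) / (2·YX·XZ) ≈ 0.56619, so ∠X ≈ 55.51°.
Circumradius = ZY/(2 sin X) ≈ 481.02.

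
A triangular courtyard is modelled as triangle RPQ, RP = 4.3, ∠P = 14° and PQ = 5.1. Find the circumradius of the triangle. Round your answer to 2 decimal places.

By the law of cosines, QR² = RP² + PQ² − 2·RP·PQ·cos P = 1.9428, so QR ≈ 1.3939.
Area = ½·RP·PQ·sin P ≈ 2.6527.
Circumradius = QR/(2 sin P) ≈ 2.8808.

2.88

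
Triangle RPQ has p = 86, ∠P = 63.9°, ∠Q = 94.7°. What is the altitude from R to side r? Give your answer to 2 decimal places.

The third angle is ∠R = 180° − ∠P − ∠Q = 21.40°.
Law of sines: r = p·sin R/sin P ≈ 34.943.
Law of sines: q = p·sin Q/sin P ≈ 95.443.
Area = ½·p·r·sin Q ≈ 1497.5.
The altitude from R has length 2·area/r ≈ 85.711.

h_R ≈ 85.71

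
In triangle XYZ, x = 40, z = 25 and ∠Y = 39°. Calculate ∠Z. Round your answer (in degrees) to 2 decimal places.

By the law of cosines, y² = z² + x² − 2·z·x·cos Y = 670.71, so y ≈ 25.898.
Law of cosines again: cos Z = (x² + y² − z²)/(2·x·y) ≈ 0.79432, so ∠Z ≈ 37.41°.

∠Z ≈ 37.41°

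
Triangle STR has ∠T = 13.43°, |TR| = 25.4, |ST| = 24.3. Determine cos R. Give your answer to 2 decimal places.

By the law of cosines, |RS|² = |ST|² + |TR|² − 2·|ST|·|TR|·cos T = 34.967, so |RS| ≈ 5.9132.
Law of cosines again: cos R = (|TR|² + |RS|² − |ST|²)/(2·|TR|·|RS|) ≈ 0.29840, so ∠R ≈ 72.64°.

0.30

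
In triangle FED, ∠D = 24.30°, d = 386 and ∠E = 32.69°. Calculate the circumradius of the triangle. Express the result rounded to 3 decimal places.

The third angle is ∠F = 180° − ∠E − ∠D = 123.01°.
Law of sines: f = d·sin F/sin D ≈ 786.58.
Law of sines: e = d·sin E/sin D ≈ 506.61.
Circumradius = d/(2 sin D) ≈ 469.

R ≈ 468.999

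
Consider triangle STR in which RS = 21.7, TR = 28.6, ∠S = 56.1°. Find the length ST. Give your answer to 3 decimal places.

34.319

Law of sines: sin T = RS·sin S/TR ≈ 0.62976.
Since TR ≥ RS, only the acute value applies: ∠T ≈ 39.03°.
Then ∠R = 180° − ∠S − ∠T ≈ 84.87°.
Law of sines gives ST = TR·sin R/sin S ≈ 34.319.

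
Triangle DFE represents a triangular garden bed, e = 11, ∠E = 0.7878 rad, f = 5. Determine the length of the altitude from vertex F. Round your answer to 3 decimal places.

9.881

Law of sines: sin F = f·sin E/e ≈ 0.32218.
Since e ≥ f, only the acute value applies: ∠F ≈ 0.3280 rad.
Then ∠D = π − ∠E − ∠F ≈ 2.0258 rad.
Law of sines gives d = e·sin D/sin E ≈ 13.94.
Area = ½·e·f·sin D ≈ 24.703.
The altitude from F has length 2·area/f ≈ 9.8811.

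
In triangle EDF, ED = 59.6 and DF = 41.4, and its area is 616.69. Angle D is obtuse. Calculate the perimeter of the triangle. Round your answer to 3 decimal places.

From area = ½·ED·DF·sin D, we get sin D = 2·area/(ED·DF) ≈ 0.49986.
Taking the obtuse solution, ∠D ≈ 2.6182 rad.
Law of cosines then gives FE ≈ 97.674.
Perimeter = 41.4 + 97.674 + 59.6 = 198.67.

198.674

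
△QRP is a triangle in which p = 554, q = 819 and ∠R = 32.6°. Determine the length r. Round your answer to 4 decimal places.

461.7271

By the law of cosines, r² = p² + q² − 2·p·q·cos R = 2.1319e+05, so r ≈ 461.73.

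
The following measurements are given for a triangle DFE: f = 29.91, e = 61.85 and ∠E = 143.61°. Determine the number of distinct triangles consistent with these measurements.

1

f·sin E = 29.91·sin(143.61°) ≈ 17.74.
Since ∠E is not acute, a triangle exists only if e > f; here e > f, so there is exactly one triangle.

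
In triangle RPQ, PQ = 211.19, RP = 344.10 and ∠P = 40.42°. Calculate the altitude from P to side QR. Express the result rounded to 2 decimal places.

By the law of cosines, QR² = RP² + PQ² − 2·RP·PQ·cos P = 52356, so QR ≈ 228.81.
Area = ½·RP·PQ·sin P ≈ 23559.
The altitude from P has length 2·area/QR ≈ 205.92.

h_P ≈ 205.92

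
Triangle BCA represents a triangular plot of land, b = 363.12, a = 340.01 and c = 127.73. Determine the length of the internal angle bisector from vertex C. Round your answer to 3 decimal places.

345.529

By the law of cosines, cos C = (a² + b² − c²) / (2·a·b) ≈ 0.93609, so ∠C ≈ 20.59°.
The bisector from C has length 2·a·b·cos(∠C/2)/(a+b) ≈ 345.53.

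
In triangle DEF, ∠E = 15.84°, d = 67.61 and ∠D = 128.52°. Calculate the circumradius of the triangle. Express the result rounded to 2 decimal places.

The third angle is ∠F = 180° − ∠D − ∠E = 35.64°.
Law of sines: e = d·sin E/sin D ≈ 23.587.
Law of sines: f = d·sin F/sin D ≈ 50.353.
Circumradius = d/(2 sin D) ≈ 43.207.

R ≈ 43.21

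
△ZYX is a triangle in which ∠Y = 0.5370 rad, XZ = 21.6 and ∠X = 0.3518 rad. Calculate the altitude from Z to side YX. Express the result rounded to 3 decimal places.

The third angle is ∠Z = π − ∠Y − ∠X = 2.2528 rad.
Law of sines: YX = XZ·sin Z/sin Y ≈ 32.779.
Law of sines: ZY = XZ·sin X/sin Y ≈ 14.55.
Area = ½·XZ·YX·sin X ≈ 121.99.
The altitude from Z has length 2·area/YX ≈ 7.4431.

7.443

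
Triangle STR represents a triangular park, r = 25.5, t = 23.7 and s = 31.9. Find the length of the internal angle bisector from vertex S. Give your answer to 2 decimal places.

18.72

By the law of cosines, cos S = (t² + r² − s²) / (2·t·r) ≈ 0.16078, so ∠S ≈ 80.75°.
The bisector from S has length 2·t·r·cos(∠S/2)/(t+r) ≈ 18.716.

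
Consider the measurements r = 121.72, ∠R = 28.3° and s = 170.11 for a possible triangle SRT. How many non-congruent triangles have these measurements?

2

s·sin R = 170.11·sin(28.3°) ≈ 80.65.
Since s sin R < r < s (80.65 < 121.72 < 170.11), two triangles exist.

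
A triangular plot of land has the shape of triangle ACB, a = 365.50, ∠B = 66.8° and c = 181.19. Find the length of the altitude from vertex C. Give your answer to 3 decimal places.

335.944

By the law of cosines, b² = a² + c² − 2·a·c·cos B = 1.1424e+05, so b ≈ 338.
Area = ½·a·c·sin B ≈ 30435.
The altitude from C has length 2·area/c ≈ 335.94.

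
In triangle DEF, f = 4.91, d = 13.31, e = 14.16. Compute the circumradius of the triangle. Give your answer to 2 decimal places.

By the law of cosines, cos D = (e² + f² − d²) / (2·e·f) ≈ 0.34130, so ∠D ≈ 70.04°.
Circumradius = d/(2 sin D) ≈ 7.0801.

7.08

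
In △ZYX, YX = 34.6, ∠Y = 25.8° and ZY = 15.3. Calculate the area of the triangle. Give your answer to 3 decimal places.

115.201

Area = ½·ZY·YX·sin Y ≈ 115.2.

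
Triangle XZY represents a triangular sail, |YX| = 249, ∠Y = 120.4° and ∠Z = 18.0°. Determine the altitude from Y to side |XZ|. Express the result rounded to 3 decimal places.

165.318

The third angle is ∠X = 180° − ∠Z − ∠Y = 41.60°.
Law of sines: |ZY| = |YX|·sin X/sin Z ≈ 534.98.
Law of sines: |XZ| = |YX|·sin Y/sin Z ≈ 695.
Area = ½·|YX|·|ZY|·sin Y ≈ 57448.
The altitude from Y has length 2·area/|XZ| ≈ 165.32.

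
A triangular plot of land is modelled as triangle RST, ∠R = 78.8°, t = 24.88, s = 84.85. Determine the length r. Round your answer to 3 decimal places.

83.657

By the law of cosines, r² = s² + t² − 2·s·t·cos R = 6998.5, so r ≈ 83.657.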